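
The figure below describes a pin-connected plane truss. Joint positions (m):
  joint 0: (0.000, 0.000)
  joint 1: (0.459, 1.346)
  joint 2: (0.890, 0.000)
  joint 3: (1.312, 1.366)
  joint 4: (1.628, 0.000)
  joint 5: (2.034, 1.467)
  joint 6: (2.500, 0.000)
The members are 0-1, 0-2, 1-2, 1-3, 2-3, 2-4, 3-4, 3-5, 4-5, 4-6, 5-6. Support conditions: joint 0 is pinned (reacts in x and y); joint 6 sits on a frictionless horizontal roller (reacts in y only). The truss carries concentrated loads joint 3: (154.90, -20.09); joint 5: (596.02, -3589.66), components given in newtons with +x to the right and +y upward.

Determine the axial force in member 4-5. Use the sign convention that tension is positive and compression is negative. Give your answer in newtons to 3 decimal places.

-170.557

N=7 nodes, M=11 members, R=3 reactions → 2N=14, M+R=14
member 0 (0-1): L=1.4221, (cx,cy)=(0.3228,0.9465)
member 1 (0-2): L=0.8900, (cx,cy)=(1.0000,0.0000)
member 2 (1-2): L=1.4133, (cx,cy)=(0.3050,-0.9524)
member 3 (1-3): L=0.8532, (cx,cy)=(0.9997,0.0234)
member 4 (2-3): L=1.4297, (cx,cy)=(0.2952,0.9554)
member 5 (2-4): L=0.7380, (cx,cy)=(1.0000,0.0000)
member 6 (3-4): L=1.4021, (cx,cy)=(0.2254,-0.9743)
member 7 (3-5): L=0.7290, (cx,cy)=(0.9904,0.1385)
member 8 (4-5): L=1.5221, (cx,cy)=(0.2667,0.9638)
member 9 (4-6): L=0.8720, (cx,cy)=(1.0000,0.0000)
member 10 (5-6): L=1.5392, (cx,cy)=(0.3027,-0.9531)
solve A·x = −loads:
  F[0-1] = -258.0903 N (compression)
  F[0-2] = +834.2212 N (tension)
  F[1-2] = +252.5483 N (tension)
  F[1-3] = -160.3612 N (compression)
  F[2-3] = -251.7344 N (compression)
  F[2-4] = +985.5408 N (tension)
  F[3-4] = +168.7193 N (tension)
  F[3-5] = -431.7099 N (compression)
  F[4-5] = -170.5573 N (compression)
  F[4-6] = +1069.0594 N (tension)
  F[5-6] = -3531.1886 N (compression)
  Rx@0 = -750.9200 N
  Ry@0 = +244.2775 N
  Ry@6 = +3365.4725 N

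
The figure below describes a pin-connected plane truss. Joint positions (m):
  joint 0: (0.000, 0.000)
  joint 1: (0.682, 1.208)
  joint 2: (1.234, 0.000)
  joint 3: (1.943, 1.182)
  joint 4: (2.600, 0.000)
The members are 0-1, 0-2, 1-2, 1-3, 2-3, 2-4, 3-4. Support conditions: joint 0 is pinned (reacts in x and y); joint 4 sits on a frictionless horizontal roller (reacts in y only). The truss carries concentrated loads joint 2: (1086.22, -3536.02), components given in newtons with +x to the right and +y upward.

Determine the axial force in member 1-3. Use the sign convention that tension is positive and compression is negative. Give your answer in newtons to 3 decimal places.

-1916.213

N=5 nodes, M=7 members, R=3 reactions → 2N=10, M+R=10
member 0 (0-1): L=1.3872, (cx,cy)=(0.4916,0.8708)
member 1 (0-2): L=1.2340, (cx,cy)=(1.0000,0.0000)
member 2 (1-2): L=1.3281, (cx,cy)=(0.4156,-0.9095)
member 3 (1-3): L=1.2613, (cx,cy)=(0.9998,-0.0206)
member 4 (2-3): L=1.3783, (cx,cy)=(0.5144,0.8576)
member 5 (2-4): L=1.3660, (cx,cy)=(1.0000,0.0000)
member 6 (3-4): L=1.3523, (cx,cy)=(0.4858,-0.8741)
solve A·x = −loads:
  F[0-1] = -2133.3959 N (compression)
  F[0-2] = +2135.0606 N (tension)
  F[1-2] = +2085.9694 N (tension)
  F[1-3] = -1916.2130 N (compression)
  F[2-3] = +1910.9499 N (tension)
  F[2-4] = +932.8341 N (tension)
  F[3-4] = -1920.0783 N (compression)
  Rx@0 = -1086.2200 N
  Ry@0 = +1857.7705 N
  Ry@4 = +1678.2495 N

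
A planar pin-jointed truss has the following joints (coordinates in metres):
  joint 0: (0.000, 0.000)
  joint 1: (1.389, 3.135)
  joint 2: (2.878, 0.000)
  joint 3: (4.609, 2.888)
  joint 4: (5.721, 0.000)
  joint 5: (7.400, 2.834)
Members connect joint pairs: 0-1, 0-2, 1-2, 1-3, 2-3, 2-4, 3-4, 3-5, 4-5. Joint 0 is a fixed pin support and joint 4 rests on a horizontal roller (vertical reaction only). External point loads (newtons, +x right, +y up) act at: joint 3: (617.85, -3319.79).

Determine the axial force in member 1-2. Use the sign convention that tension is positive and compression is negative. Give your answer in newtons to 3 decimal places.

N=6 nodes, M=9 members, R=3 reactions → 2N=12, M+R=12
member 0 (0-1): L=3.4289, (cx,cy)=(0.4051,0.9143)
member 1 (0-2): L=2.8780, (cx,cy)=(1.0000,0.0000)
member 2 (1-2): L=3.4706, (cx,cy)=(0.4290,-0.9033)
member 3 (1-3): L=3.2295, (cx,cy)=(0.9971,-0.0765)
member 4 (2-3): L=3.3670, (cx,cy)=(0.5141,0.8577)
member 5 (2-4): L=2.8430, (cx,cy)=(1.0000,0.0000)
member 6 (3-4): L=3.0947, (cx,cy)=(0.3593,-0.9332)
member 7 (3-5): L=2.7915, (cx,cy)=(0.9998,-0.0193)
member 8 (4-5): L=3.2940, (cx,cy)=(0.5097,0.8603)
solve A·x = −loads:
  F[0-1] = -364.6345 N (compression)
  F[0-2] = +765.5572 N (tension)
  F[1-2] = +396.0428 N (tension)
  F[1-3] = -318.5535 N (compression)
  F[2-3] = -417.0807 N (compression)
  F[2-4] = +1149.8927 N (tension)
  F[3-4] = -3200.1421 N (compression)
  F[3-5] = -0.0000 N (tension)
  F[4-5] = +0.0000 N (tension)
  Rx@0 = -617.8500 N
  Ry@0 = +333.3780 N
  Ry@4 = +2986.4120 N

396.043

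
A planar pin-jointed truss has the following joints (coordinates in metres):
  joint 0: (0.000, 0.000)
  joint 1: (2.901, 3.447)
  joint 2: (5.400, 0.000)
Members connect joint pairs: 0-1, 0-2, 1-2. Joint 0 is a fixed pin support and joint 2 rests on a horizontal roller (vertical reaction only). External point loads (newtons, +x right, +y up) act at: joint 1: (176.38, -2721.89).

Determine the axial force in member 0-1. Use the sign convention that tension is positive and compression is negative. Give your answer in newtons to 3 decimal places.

N=3 nodes, M=3 members, R=3 reactions → 2N=6, M+R=6
member 0 (0-1): L=4.5053, (cx,cy)=(0.6439,0.7651)
member 1 (0-2): L=5.4000, (cx,cy)=(1.0000,0.0000)
member 2 (1-2): L=4.2576, (cx,cy)=(0.5870,-0.8096)
solve A·x = −loads:
  F[0-1] = -1499.2018 N (compression)
  F[0-2] = +1141.7313 N (tension)
  F[1-2] = -1945.1735 N (compression)
  Rx@0 = -176.3800 N
  Ry@0 = +1147.0410 N
  Ry@2 = +1574.8490 N

-1499.202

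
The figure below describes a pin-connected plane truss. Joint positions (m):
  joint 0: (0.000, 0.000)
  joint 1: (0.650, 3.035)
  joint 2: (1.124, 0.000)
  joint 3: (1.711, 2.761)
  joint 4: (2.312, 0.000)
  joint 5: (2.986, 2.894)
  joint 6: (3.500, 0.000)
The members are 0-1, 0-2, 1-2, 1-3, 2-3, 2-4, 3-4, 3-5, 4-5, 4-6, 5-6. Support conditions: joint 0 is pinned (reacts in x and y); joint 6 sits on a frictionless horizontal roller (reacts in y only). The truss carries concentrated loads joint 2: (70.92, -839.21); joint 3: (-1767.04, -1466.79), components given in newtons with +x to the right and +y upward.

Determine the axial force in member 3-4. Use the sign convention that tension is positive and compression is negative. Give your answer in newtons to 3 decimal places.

N=7 nodes, M=11 members, R=3 reactions → 2N=14, M+R=14
member 0 (0-1): L=3.1038, (cx,cy)=(0.2094,0.9778)
member 1 (0-2): L=1.1240, (cx,cy)=(1.0000,0.0000)
member 2 (1-2): L=3.0718, (cx,cy)=(0.1543,-0.9880)
member 3 (1-3): L=1.0958, (cx,cy)=(0.9682,-0.2500)
member 4 (2-3): L=2.8227, (cx,cy)=(0.2080,0.9781)
member 5 (2-4): L=1.1880, (cx,cy)=(1.0000,0.0000)
member 6 (3-4): L=2.8257, (cx,cy)=(0.2127,-0.9771)
member 7 (3-5): L=1.2819, (cx,cy)=(0.9946,0.1038)
member 8 (4-5): L=2.9714, (cx,cy)=(0.2268,0.9739)
member 9 (4-6): L=1.1880, (cx,cy)=(1.0000,0.0000)
member 10 (5-6): L=2.9393, (cx,cy)=(0.1749,-0.9846)
solve A·x = −loads:
  F[0-1] = -2774.9161 N (compression)
  F[0-2] = -1114.9996 N (compression)
  F[1-2] = +3019.9722 N (tension)
  F[1-3] = -1081.4779 N (compression)
  F[2-3] = -2192.5244 N (compression)
  F[2-4] = -263.9666 N (compression)
  F[3-4] = +435.2226 N (tension)
  F[3-5] = +172.3274 N (tension)
  F[4-5] = -436.6451 N (compression)
  F[4-6] = -72.3552 N (compression)
  F[5-6] = +413.7606 N (tension)
  Rx@0 = +1696.1200 N
  Ry@0 = +2713.3851 N
  Ry@6 = -407.3851 N

435.223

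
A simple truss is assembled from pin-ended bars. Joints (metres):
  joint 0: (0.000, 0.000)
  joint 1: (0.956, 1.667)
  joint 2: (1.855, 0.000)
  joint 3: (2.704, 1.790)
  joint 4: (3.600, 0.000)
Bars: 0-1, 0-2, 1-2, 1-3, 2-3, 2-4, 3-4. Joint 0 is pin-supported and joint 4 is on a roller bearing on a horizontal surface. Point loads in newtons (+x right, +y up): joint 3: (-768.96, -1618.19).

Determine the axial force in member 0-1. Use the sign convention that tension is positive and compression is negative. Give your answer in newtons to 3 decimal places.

-905.035

N=5 nodes, M=7 members, R=3 reactions → 2N=10, M+R=10
member 0 (0-1): L=1.9217, (cx,cy)=(0.4975,0.8675)
member 1 (0-2): L=1.8550, (cx,cy)=(1.0000,0.0000)
member 2 (1-2): L=1.8940, (cx,cy)=(0.4747,-0.8802)
member 3 (1-3): L=1.7523, (cx,cy)=(0.9975,0.0702)
member 4 (2-3): L=1.9811, (cx,cy)=(0.4285,0.9035)
member 5 (2-4): L=1.7450, (cx,cy)=(1.0000,0.0000)
member 6 (3-4): L=2.0017, (cx,cy)=(0.4476,-0.8942)
solve A·x = −loads:
  F[0-1] = -905.0345 N (compression)
  F[0-2] = -318.7204 N (compression)
  F[1-2] = +824.6933 N (tension)
  F[1-3] = -843.7750 N (compression)
  F[2-3] = -803.3749 N (compression)
  F[2-4] = +417.0137 N (tension)
  F[3-4] = -931.6384 N (compression)
  Rx@0 = +768.9600 N
  Ry@0 = +785.0935 N
  Ry@4 = +833.0965 N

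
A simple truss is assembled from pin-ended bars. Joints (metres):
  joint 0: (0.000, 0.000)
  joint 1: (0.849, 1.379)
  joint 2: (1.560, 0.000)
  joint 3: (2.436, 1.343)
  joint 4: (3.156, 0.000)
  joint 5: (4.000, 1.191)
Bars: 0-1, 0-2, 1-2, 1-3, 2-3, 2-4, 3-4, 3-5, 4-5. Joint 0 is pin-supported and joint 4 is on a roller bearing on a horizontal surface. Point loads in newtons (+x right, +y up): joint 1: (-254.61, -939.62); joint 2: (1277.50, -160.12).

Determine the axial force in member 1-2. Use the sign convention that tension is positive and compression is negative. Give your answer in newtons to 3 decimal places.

N=6 nodes, M=9 members, R=3 reactions → 2N=12, M+R=12
member 0 (0-1): L=1.6194, (cx,cy)=(0.5243,0.8516)
member 1 (0-2): L=1.5600, (cx,cy)=(1.0000,0.0000)
member 2 (1-2): L=1.5515, (cx,cy)=(0.4583,-0.8888)
member 3 (1-3): L=1.5874, (cx,cy)=(0.9997,-0.0227)
member 4 (2-3): L=1.6034, (cx,cy)=(0.5463,0.8376)
member 5 (2-4): L=1.5960, (cx,cy)=(1.0000,0.0000)
member 6 (3-4): L=1.5238, (cx,cy)=(0.4725,-0.8813)
member 7 (3-5): L=1.5714, (cx,cy)=(0.9953,-0.0967)
member 8 (4-5): L=1.4597, (cx,cy)=(0.5782,0.8159)
solve A·x = −loads:
  F[0-1] = -1032.3211 N (compression)
  F[0-2] = +1564.1047 N (tension)
  F[1-2] = -61.5231 N (compression)
  F[1-3] = -258.4772 N (compression)
  F[2-3] = +256.4584 N (tension)
  F[2-4] = +118.3012 N (tension)
  F[3-4] = -250.3758 N (compression)
  F[3-5] = -0.0000 N (compression)
  F[4-5] = +0.0000 N (tension)
  Rx@0 = -1022.8900 N
  Ry@0 = +879.0754 N
  Ry@4 = +220.6646 N

-61.523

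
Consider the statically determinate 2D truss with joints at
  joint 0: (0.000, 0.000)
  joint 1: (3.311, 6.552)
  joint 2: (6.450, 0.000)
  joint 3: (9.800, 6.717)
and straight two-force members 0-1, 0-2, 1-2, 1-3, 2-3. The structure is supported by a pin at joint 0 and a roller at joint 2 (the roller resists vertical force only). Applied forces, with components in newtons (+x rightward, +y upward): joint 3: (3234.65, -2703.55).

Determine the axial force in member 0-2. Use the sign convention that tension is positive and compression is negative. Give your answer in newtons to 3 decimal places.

822.795

N=4 nodes, M=5 members, R=3 reactions → 2N=8, M+R=8
member 0 (0-1): L=7.3411, (cx,cy)=(0.4510,0.8925)
member 1 (0-2): L=6.4500, (cx,cy)=(1.0000,0.0000)
member 2 (1-2): L=7.2651, (cx,cy)=(0.4321,-0.9018)
member 3 (1-3): L=6.4911, (cx,cy)=(0.9997,0.0254)
member 4 (2-3): L=7.5060, (cx,cy)=(0.4463,0.8949)
solve A·x = −loads:
  F[0-1] = +5347.5124 N (tension)
  F[0-2] = +822.7953 N (tension)
  F[1-2] = -5161.3061 N (compression)
  F[1-3] = +4643.3708 N (tension)
  F[2-3] = -3153.0292 N (compression)
  Rx@0 = -3234.6500 N
  Ry@0 = -4772.7188 N
  Ry@2 = +7476.2688 N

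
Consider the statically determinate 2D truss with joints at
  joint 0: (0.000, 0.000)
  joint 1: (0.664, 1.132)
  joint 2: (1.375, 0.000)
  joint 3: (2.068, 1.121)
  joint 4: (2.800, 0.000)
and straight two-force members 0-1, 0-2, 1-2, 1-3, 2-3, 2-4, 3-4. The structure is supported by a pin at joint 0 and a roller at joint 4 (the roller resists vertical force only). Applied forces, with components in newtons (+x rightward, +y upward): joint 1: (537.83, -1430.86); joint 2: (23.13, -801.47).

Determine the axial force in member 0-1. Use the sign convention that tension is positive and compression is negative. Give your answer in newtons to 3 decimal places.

-1486.268

N=5 nodes, M=7 members, R=3 reactions → 2N=10, M+R=10
member 0 (0-1): L=1.3124, (cx,cy)=(0.5060,0.8626)
member 1 (0-2): L=1.3750, (cx,cy)=(1.0000,0.0000)
member 2 (1-2): L=1.3368, (cx,cy)=(0.5319,-0.8468)
member 3 (1-3): L=1.4040, (cx,cy)=(1.0000,-0.0078)
member 4 (2-3): L=1.3179, (cx,cy)=(0.5258,0.8506)
member 5 (2-4): L=1.4250, (cx,cy)=(1.0000,0.0000)
member 6 (3-4): L=1.3388, (cx,cy)=(0.5467,-0.8373)
solve A·x = −loads:
  F[0-1] = -1486.2679 N (compression)
  F[0-2] = +1312.9434 N (tension)
  F[1-2] = -164.6692 N (compression)
  F[1-3] = -1202.2660 N (compression)
  F[2-3] = +1106.1931 N (tension)
  F[2-4] = +620.5572 N (tension)
  F[3-4] = -1135.0006 N (compression)
  Rx@0 = -560.9600 N
  Ry@0 = +1281.9958 N
  Ry@4 = +950.3342 N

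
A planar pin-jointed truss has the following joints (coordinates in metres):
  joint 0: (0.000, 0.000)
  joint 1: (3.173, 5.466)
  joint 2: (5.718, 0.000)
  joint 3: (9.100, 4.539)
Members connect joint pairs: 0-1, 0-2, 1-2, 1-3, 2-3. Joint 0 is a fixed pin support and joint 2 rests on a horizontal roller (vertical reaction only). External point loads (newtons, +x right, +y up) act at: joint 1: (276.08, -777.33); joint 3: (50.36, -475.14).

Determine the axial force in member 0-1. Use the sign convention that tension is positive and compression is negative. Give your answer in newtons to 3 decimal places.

276.280

N=4 nodes, M=5 members, R=3 reactions → 2N=8, M+R=8
member 0 (0-1): L=6.3202, (cx,cy)=(0.5020,0.8648)
member 1 (0-2): L=5.7180, (cx,cy)=(1.0000,0.0000)
member 2 (1-2): L=6.0294, (cx,cy)=(0.4221,-0.9066)
member 3 (1-3): L=5.9991, (cx,cy)=(0.9880,-0.1545)
member 4 (2-3): L=5.6604, (cx,cy)=(0.5975,0.8019)
solve A·x = −loads:
  F[0-1] = +276.2803 N (tension)
  F[0-2] = +187.7362 N (tension)
  F[1-2] = -1183.5130 N (compression)
  F[1-3] = +366.5822 N (tension)
  F[2-3] = -521.8894 N (compression)
  Rx@0 = -326.4400 N
  Ry@0 = -238.9395 N
  Ry@2 = +1491.4095 N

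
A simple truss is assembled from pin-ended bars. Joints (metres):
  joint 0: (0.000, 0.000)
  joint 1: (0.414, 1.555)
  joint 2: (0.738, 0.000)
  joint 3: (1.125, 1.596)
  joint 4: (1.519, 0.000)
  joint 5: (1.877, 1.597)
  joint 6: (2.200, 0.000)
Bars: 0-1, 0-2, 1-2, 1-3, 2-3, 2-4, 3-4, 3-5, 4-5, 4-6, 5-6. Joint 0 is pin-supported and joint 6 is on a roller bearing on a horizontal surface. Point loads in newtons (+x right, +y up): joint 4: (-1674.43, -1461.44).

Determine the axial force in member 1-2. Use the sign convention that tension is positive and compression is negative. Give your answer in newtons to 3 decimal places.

N=7 nodes, M=11 members, R=3 reactions → 2N=14, M+R=14
member 0 (0-1): L=1.6092, (cx,cy)=(0.2573,0.9663)
member 1 (0-2): L=0.7380, (cx,cy)=(1.0000,0.0000)
member 2 (1-2): L=1.5884, (cx,cy)=(0.2040,-0.9790)
member 3 (1-3): L=0.7122, (cx,cy)=(0.9983,0.0576)
member 4 (2-3): L=1.6422, (cx,cy)=(0.2357,0.9718)
member 5 (2-4): L=0.7810, (cx,cy)=(1.0000,0.0000)
member 6 (3-4): L=1.6439, (cx,cy)=(0.2397,-0.9709)
member 7 (3-5): L=0.7520, (cx,cy)=(1.0000,0.0013)
member 8 (4-5): L=1.6366, (cx,cy)=(0.2187,0.9758)
member 9 (4-6): L=0.6810, (cx,cy)=(1.0000,0.0000)
member 10 (5-6): L=1.6293, (cx,cy)=(0.1982,-0.9802)
solve A·x = −loads:
  F[0-1] = -468.1407 N (compression)
  F[0-2] = -1553.9887 N (compression)
  F[1-2] = +449.6012 N (tension)
  F[1-3] = -212.5031 N (compression)
  F[2-3] = -452.9033 N (compression)
  F[2-4] = -1355.5516 N (compression)
  F[3-4] = +465.3736 N (tension)
  F[3-5] = -430.4157 N (compression)
  F[4-5] = +1034.6875 N (tension)
  F[4-6] = +204.0862 N (tension)
  F[5-6] = -1029.4897 N (compression)
  Rx@0 = +1674.4300 N
  Ry@0 = +452.3821 N
  Ry@6 = +1009.0579 N

449.601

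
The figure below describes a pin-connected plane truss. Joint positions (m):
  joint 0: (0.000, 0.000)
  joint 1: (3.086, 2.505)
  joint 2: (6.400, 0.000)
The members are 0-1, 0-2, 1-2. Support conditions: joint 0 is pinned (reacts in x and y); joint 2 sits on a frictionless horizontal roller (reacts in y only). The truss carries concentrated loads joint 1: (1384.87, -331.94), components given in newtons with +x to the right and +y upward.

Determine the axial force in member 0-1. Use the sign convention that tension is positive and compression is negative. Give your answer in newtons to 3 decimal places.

N=3 nodes, M=3 members, R=3 reactions → 2N=6, M+R=6
member 0 (0-1): L=3.9747, (cx,cy)=(0.7764,0.6302)
member 1 (0-2): L=6.4000, (cx,cy)=(1.0000,0.0000)
member 2 (1-2): L=4.1542, (cx,cy)=(0.7977,-0.6030)
solve A·x = −loads:
  F[0-1] = +587.3452 N (tension)
  F[0-2] = +928.8515 N (tension)
  F[1-2] = -1164.3519 N (compression)
  Rx@0 = -1384.8700 N
  Ry@0 = -370.1641 N
  Ry@2 = +702.1041 N

587.345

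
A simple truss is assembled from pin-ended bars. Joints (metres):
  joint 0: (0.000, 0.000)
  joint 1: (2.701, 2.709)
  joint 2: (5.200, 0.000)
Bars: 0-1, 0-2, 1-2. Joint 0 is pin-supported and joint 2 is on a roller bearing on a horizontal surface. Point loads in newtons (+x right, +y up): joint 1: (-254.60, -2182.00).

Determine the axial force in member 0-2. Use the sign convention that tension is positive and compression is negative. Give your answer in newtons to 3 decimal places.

923.167

N=3 nodes, M=3 members, R=3 reactions → 2N=6, M+R=6
member 0 (0-1): L=3.8255, (cx,cy)=(0.7061,0.7082)
member 1 (0-2): L=5.2000, (cx,cy)=(1.0000,0.0000)
member 2 (1-2): L=3.6856, (cx,cy)=(0.6780,-0.7350)
solve A·x = −loads:
  F[0-1] = -1668.0829 N (compression)
  F[0-2] = +923.1673 N (tension)
  F[1-2] = -1361.5165 N (compression)
  Rx@0 = +254.6000 N
  Ry@0 = +1181.2557 N
  Ry@2 = +1000.7443 N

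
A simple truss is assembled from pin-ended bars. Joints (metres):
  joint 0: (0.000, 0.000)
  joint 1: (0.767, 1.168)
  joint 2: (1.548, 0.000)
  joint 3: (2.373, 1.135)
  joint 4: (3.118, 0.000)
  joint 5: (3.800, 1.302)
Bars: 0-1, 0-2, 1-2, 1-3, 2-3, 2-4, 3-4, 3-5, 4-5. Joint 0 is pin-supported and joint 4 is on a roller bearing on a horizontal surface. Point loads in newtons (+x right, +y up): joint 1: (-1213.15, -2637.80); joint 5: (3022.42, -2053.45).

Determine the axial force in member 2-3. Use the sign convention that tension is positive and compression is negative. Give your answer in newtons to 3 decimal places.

2407.590

N=6 nodes, M=9 members, R=3 reactions → 2N=12, M+R=12
member 0 (0-1): L=1.3973, (cx,cy)=(0.5489,0.8359)
member 1 (0-2): L=1.5480, (cx,cy)=(1.0000,0.0000)
member 2 (1-2): L=1.4051, (cx,cy)=(0.5558,-0.8313)
member 3 (1-3): L=1.6063, (cx,cy)=(0.9998,-0.0205)
member 4 (2-3): L=1.4032, (cx,cy)=(0.5880,0.8089)
member 5 (2-4): L=1.5700, (cx,cy)=(1.0000,0.0000)
member 6 (3-4): L=1.3577, (cx,cy)=(0.5487,-0.8360)
member 7 (3-5): L=1.4367, (cx,cy)=(0.9932,0.1162)
member 8 (4-5): L=1.4698, (cx,cy)=(0.4640,0.8858)
solve A·x = −loads:
  F[0-1] = -875.8761 N (compression)
  F[0-2] = +2290.0441 N (tension)
  F[1-2] = -2342.7350 N (compression)
  F[1-3] = +2035.0131 N (tension)
  F[2-3] = +2407.5901 N (tension)
  F[2-4] = -427.7298 N (compression)
  F[3-4] = -1668.3858 N (compression)
  F[3-5] = +4395.4484 N (tension)
  F[4-5] = -2894.8586 N (compression)
  Rx@0 = -1809.2700 N
  Ry@0 = +732.1306 N
  Ry@4 = +3959.1194 N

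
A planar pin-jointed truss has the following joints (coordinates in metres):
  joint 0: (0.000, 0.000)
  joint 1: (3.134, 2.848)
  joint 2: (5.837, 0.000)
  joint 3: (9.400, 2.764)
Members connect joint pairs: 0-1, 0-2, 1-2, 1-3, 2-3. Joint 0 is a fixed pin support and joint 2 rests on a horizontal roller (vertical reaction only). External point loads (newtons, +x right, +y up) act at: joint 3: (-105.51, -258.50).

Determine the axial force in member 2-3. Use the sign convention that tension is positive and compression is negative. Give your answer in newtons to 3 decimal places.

-416.841

N=4 nodes, M=5 members, R=3 reactions → 2N=8, M+R=8
member 0 (0-1): L=4.2347, (cx,cy)=(0.7401,0.6725)
member 1 (0-2): L=5.8370, (cx,cy)=(1.0000,0.0000)
member 2 (1-2): L=3.9265, (cx,cy)=(0.6884,-0.7253)
member 3 (1-3): L=6.2666, (cx,cy)=(0.9999,-0.0134)
member 4 (2-3): L=4.5094, (cx,cy)=(0.7901,0.6129)
solve A·x = −loads:
  F[0-1] = +160.3350 N (tension)
  F[0-2] = -224.1688 N (compression)
  F[1-2] = -152.8011 N (compression)
  F[1-3] = +223.8674 N (tension)
  F[2-3] = -416.8406 N (compression)
  Rx@0 = +105.5100 N
  Ry@0 = -107.8304 N
  Ry@2 = +366.3304 N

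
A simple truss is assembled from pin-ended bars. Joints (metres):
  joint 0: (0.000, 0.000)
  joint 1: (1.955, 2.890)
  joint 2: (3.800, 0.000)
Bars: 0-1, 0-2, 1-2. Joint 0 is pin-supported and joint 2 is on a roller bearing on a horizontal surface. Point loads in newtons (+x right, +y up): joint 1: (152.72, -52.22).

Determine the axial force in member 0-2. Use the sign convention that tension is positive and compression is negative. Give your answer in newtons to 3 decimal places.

N=3 nodes, M=3 members, R=3 reactions → 2N=6, M+R=6
member 0 (0-1): L=3.4891, (cx,cy)=(0.5603,0.8283)
member 1 (0-2): L=3.8000, (cx,cy)=(1.0000,0.0000)
member 2 (1-2): L=3.4287, (cx,cy)=(0.5381,-0.8429)
solve A·x = −loads:
  F[0-1] = +109.6163 N (tension)
  F[0-2] = +91.3009 N (tension)
  F[1-2] = -169.6723 N (compression)
  Rx@0 = -152.7200 N
  Ry@0 = -90.7934 N
  Ry@2 = +143.0134 N

91.301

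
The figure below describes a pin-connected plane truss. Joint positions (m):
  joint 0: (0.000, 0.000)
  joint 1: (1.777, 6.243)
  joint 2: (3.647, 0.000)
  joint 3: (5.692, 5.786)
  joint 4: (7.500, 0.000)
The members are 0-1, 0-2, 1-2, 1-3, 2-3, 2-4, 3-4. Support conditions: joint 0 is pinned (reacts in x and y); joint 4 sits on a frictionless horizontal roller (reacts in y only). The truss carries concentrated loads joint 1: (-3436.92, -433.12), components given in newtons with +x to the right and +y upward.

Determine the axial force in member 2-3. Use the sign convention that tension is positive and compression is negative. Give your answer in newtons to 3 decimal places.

-2707.088

N=5 nodes, M=7 members, R=3 reactions → 2N=10, M+R=10
member 0 (0-1): L=6.4910, (cx,cy)=(0.2738,0.9618)
member 1 (0-2): L=3.6470, (cx,cy)=(1.0000,0.0000)
member 2 (1-2): L=6.5171, (cx,cy)=(0.2869,-0.9579)
member 3 (1-3): L=3.9416, (cx,cy)=(0.9933,-0.1159)
member 4 (2-3): L=6.1368, (cx,cy)=(0.3332,0.9428)
member 5 (2-4): L=3.8530, (cx,cy)=(1.0000,0.0000)
member 6 (3-4): L=6.0619, (cx,cy)=(0.2983,-0.9545)
solve A·x = −loads:
  F[0-1] = -3318.1561 N (compression)
  F[0-2] = -2528.5261 N (compression)
  F[1-2] = +2664.4001 N (tension)
  F[1-3] = +1775.9817 N (tension)
  F[2-3] = -2707.0880 N (compression)
  F[2-4] = -861.9003 N (compression)
  F[3-4] = +2889.7984 N (tension)
  Rx@0 = +3436.9200 N
  Ry@0 = +3191.3916 N
  Ry@4 = -2758.2716 N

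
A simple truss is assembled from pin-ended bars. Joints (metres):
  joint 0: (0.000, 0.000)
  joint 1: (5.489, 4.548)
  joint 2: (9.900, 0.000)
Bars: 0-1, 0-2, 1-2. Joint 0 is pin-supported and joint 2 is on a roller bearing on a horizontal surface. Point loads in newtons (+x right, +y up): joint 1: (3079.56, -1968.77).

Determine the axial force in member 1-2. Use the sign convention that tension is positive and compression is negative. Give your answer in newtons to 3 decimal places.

N=3 nodes, M=3 members, R=3 reactions → 2N=6, M+R=6
member 0 (0-1): L=7.1284, (cx,cy)=(0.7700,0.6380)
member 1 (0-2): L=9.9000, (cx,cy)=(1.0000,0.0000)
member 2 (1-2): L=6.3357, (cx,cy)=(0.6962,-0.7178)
solve A·x = −loads:
  F[0-1] = +842.5106 N (tension)
  F[0-2] = +2430.8070 N (tension)
  F[1-2] = -3491.4734 N (compression)
  Rx@0 = -3079.5600 N
  Ry@0 = -537.5348 N
  Ry@2 = +2506.3048 N

-3491.473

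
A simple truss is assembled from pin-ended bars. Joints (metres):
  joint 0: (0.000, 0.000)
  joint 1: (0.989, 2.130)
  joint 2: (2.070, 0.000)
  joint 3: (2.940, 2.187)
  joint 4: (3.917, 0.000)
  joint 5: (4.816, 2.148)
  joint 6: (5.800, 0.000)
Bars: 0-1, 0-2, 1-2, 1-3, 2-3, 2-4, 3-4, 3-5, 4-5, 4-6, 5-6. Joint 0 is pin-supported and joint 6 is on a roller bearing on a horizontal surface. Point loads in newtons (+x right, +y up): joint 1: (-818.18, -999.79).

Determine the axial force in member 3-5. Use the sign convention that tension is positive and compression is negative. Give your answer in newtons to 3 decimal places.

N=7 nodes, M=11 members, R=3 reactions → 2N=14, M+R=14
member 0 (0-1): L=2.3484, (cx,cy)=(0.4211,0.9070)
member 1 (0-2): L=2.0700, (cx,cy)=(1.0000,0.0000)
member 2 (1-2): L=2.3886, (cx,cy)=(0.4526,-0.8917)
member 3 (1-3): L=1.9518, (cx,cy)=(0.9996,0.0292)
member 4 (2-3): L=2.3537, (cx,cy)=(0.3696,0.9292)
member 5 (2-4): L=1.8470, (cx,cy)=(1.0000,0.0000)
member 6 (3-4): L=2.3953, (cx,cy)=(0.4079,-0.9130)
member 7 (3-5): L=1.8764, (cx,cy)=(0.9998,-0.0208)
member 8 (4-5): L=2.3285, (cx,cy)=(0.3861,0.9225)
member 9 (4-6): L=1.8830, (cx,cy)=(1.0000,0.0000)
member 10 (5-6): L=2.3627, (cx,cy)=(0.4165,-0.9091)
solve A·x = −loads:
  F[0-1] = -1245.6245 N (compression)
  F[0-2] = -293.6023 N (compression)
  F[1-2] = +153.1194 N (tension)
  F[1-3] = +224.4016 N (tension)
  F[2-3] = -146.9485 N (compression)
  F[2-4] = -169.9890 N (compression)
  F[3-4] = +139.7971 N (tension)
  F[3-5] = +112.9929 N (tension)
  F[4-5] = -138.3679 N (compression)
  F[4-6] = -59.5476 N (compression)
  F[5-6] = +142.9784 N (tension)
  Rx@0 = +818.1800 N
  Ry@0 = +1129.7781 N
  Ry@6 = -129.9881 N

112.993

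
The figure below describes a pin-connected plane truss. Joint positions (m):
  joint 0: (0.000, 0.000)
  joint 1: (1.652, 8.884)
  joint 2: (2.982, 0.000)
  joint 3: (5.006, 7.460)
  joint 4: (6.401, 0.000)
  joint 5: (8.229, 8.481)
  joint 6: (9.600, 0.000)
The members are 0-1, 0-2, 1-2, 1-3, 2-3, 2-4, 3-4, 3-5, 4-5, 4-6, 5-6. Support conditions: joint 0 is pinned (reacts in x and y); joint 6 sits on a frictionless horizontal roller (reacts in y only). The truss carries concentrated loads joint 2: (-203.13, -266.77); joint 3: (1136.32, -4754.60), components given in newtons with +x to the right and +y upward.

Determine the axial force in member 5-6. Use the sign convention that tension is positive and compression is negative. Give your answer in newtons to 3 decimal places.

-3489.932

N=7 nodes, M=11 members, R=3 reactions → 2N=14, M+R=14
member 0 (0-1): L=9.0363, (cx,cy)=(0.1828,0.9831)
member 1 (0-2): L=2.9820, (cx,cy)=(1.0000,0.0000)
member 2 (1-2): L=8.9830, (cx,cy)=(0.1481,-0.9890)
member 3 (1-3): L=3.6438, (cx,cy)=(0.9205,-0.3908)
member 4 (2-3): L=7.7297, (cx,cy)=(0.2618,0.9651)
member 5 (2-4): L=3.4190, (cx,cy)=(1.0000,0.0000)
member 6 (3-4): L=7.5893, (cx,cy)=(0.1838,-0.9830)
member 7 (3-5): L=3.3809, (cx,cy)=(0.9533,0.3020)
member 8 (4-5): L=8.6758, (cx,cy)=(0.2107,0.9776)
member 9 (4-6): L=3.1990, (cx,cy)=(1.0000,0.0000)
member 10 (5-6): L=8.5911, (cx,cy)=(0.1596,-0.9872)
solve A·x = −loads:
  F[0-1] = -1603.1823 N (compression)
  F[0-2] = +1226.2812 N (tension)
  F[1-2] = +1836.2668 N (tension)
  F[1-3] = -613.7750 N (compression)
  F[2-3] = -1605.2678 N (compression)
  F[2-4] = +2121.6192 N (tension)
  F[3-4] = -3954.4211 N (compression)
  F[3-5] = -1463.0634 N (compression)
  F[4-5] = +3976.3107 N (tension)
  F[4-6] = +556.9365 N (tension)
  F[5-6] = -3489.9322 N (compression)
  Rx@0 = -933.1900 N
  Ry@0 = +1576.1634 N
  Ry@6 = +3445.2066 N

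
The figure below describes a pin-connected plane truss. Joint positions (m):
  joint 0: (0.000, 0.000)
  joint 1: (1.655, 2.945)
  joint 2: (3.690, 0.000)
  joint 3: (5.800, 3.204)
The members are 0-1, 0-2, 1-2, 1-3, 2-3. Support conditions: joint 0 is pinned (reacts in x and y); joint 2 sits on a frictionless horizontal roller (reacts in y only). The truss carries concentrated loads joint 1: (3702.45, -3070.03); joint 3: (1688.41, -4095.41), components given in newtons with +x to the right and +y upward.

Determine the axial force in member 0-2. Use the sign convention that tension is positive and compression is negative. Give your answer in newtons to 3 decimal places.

N=4 nodes, M=5 members, R=3 reactions → 2N=8, M+R=8
member 0 (0-1): L=3.3782, (cx,cy)=(0.4899,0.8718)
member 1 (0-2): L=3.6900, (cx,cy)=(1.0000,0.0000)
member 2 (1-2): L=3.5797, (cx,cy)=(0.5685,-0.8227)
member 3 (1-3): L=4.1531, (cx,cy)=(0.9981,0.0624)
member 4 (2-3): L=3.8364, (cx,cy)=(0.5500,0.8352)
solve A·x = −loads:
  F[0-1] = +5815.3868 N (tension)
  F[0-2] = +2541.8448 N (tension)
  F[1-2] = -9546.6075 N (compression)
  F[1-3] = +4582.5734 N (tension)
  F[2-3] = -5245.9026 N (compression)
  Rx@0 = -5390.8600 N
  Ry@0 = -5069.6978 N
  Ry@2 = +12235.1378 N

2541.845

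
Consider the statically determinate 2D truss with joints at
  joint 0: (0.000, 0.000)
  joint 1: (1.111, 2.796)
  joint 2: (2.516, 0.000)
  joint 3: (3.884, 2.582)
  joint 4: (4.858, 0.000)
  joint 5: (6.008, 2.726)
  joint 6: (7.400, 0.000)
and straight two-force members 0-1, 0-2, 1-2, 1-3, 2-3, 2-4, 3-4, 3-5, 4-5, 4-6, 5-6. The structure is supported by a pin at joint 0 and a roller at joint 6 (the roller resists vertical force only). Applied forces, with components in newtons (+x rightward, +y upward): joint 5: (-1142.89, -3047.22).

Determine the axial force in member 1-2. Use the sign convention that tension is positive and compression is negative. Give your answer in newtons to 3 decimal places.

N=7 nodes, M=11 members, R=3 reactions → 2N=14, M+R=14
member 0 (0-1): L=3.0086, (cx,cy)=(0.3693,0.9293)
member 1 (0-2): L=2.5160, (cx,cy)=(1.0000,0.0000)
member 2 (1-2): L=3.1292, (cx,cy)=(0.4490,-0.8935)
member 3 (1-3): L=2.7812, (cx,cy)=(0.9970,-0.0769)
member 4 (2-3): L=2.9220, (cx,cy)=(0.4682,0.8836)
member 5 (2-4): L=2.3420, (cx,cy)=(1.0000,0.0000)
member 6 (3-4): L=2.7596, (cx,cy)=(0.3529,-0.9356)
member 7 (3-5): L=2.1289, (cx,cy)=(0.9977,0.0676)
member 8 (4-5): L=2.9586, (cx,cy)=(0.3887,0.9214)
member 9 (4-6): L=2.5420, (cx,cy)=(1.0000,0.0000)
member 10 (5-6): L=3.0608, (cx,cy)=(0.4548,-0.8906)
solve A·x = −loads:
  F[0-1] = -1069.8362 N (compression)
  F[0-2] = -747.8322 N (compression)
  F[1-2] = +1193.0777 N (tension)
  F[1-3] = -933.5199 N (compression)
  F[2-3] = -1206.4346 N (compression)
  F[2-4] = +352.6798 N (tension)
  F[3-4] = +930.4450 N (tension)
  F[3-5] = -1828.1569 N (compression)
  F[4-5] = -944.8601 N (compression)
  F[4-6] = +1048.3390 N (tension)
  F[5-6] = -2305.1708 N (compression)
  Rx@0 = +1142.8900 N
  Ry@0 = +994.2228 N
  Ry@6 = +2052.9972 N

1193.078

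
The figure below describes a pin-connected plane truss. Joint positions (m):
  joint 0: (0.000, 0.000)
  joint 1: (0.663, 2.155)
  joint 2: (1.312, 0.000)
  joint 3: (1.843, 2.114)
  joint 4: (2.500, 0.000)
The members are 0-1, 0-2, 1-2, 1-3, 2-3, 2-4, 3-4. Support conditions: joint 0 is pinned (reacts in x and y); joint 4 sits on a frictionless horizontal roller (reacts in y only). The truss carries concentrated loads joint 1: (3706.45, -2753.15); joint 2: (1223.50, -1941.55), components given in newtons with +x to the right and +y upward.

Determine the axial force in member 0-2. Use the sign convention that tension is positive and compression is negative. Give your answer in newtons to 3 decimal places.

N=5 nodes, M=7 members, R=3 reactions → 2N=10, M+R=10
member 0 (0-1): L=2.2547, (cx,cy)=(0.2941,0.9558)
member 1 (0-2): L=1.3120, (cx,cy)=(1.0000,0.0000)
member 2 (1-2): L=2.2506, (cx,cy)=(0.2884,-0.9575)
member 3 (1-3): L=1.1807, (cx,cy)=(0.9994,-0.0347)
member 4 (2-3): L=2.1797, (cx,cy)=(0.2436,0.9699)
member 5 (2-4): L=1.1880, (cx,cy)=(1.0000,0.0000)
member 6 (3-4): L=2.2137, (cx,cy)=(0.2968,-0.9549)
solve A·x = −loads:
  F[0-1] = +260.8534 N (tension)
  F[0-2] = +4853.2448 N (tension)
  F[1-2] = -3035.7266 N (compression)
  F[1-3] = -2756.0041 N (compression)
  F[2-3] = +4998.9265 N (tension)
  F[2-4] = +1536.5287 N (tension)
  F[3-4] = -5177.2832 N (compression)
  Rx@0 = -4929.9500 N
  Ry@0 = -249.3207 N
  Ry@4 = +4944.0207 N

4853.245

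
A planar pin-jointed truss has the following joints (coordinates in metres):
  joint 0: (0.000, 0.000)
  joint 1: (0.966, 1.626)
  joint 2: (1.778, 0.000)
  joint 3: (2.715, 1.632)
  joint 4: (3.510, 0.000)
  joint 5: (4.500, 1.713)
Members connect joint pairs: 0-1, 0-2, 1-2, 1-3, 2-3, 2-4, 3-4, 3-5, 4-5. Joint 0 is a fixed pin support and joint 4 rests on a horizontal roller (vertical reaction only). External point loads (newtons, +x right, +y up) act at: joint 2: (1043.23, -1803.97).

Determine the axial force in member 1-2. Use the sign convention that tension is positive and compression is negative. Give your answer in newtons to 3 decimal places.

N=6 nodes, M=9 members, R=3 reactions → 2N=12, M+R=12
member 0 (0-1): L=1.8913, (cx,cy)=(0.5108,0.8597)
member 1 (0-2): L=1.7780, (cx,cy)=(1.0000,0.0000)
member 2 (1-2): L=1.8175, (cx,cy)=(0.4468,-0.8946)
member 3 (1-3): L=1.7490, (cx,cy)=(1.0000,0.0034)
member 4 (2-3): L=1.8819, (cx,cy)=(0.4979,0.8672)
member 5 (2-4): L=1.7320, (cx,cy)=(1.0000,0.0000)
member 6 (3-4): L=1.8153, (cx,cy)=(0.4379,-0.8990)
member 7 (3-5): L=1.7868, (cx,cy)=(0.9990,0.0453)
member 8 (4-5): L=1.9785, (cx,cy)=(0.5004,0.8658)
solve A·x = −loads:
  F[0-1] = -1035.4067 N (compression)
  F[0-2] = +1572.0729 N (tension)
  F[1-2] = +991.2630 N (tension)
  F[1-3] = -971.7185 N (compression)
  F[2-3] = +1057.5533 N (tension)
  F[2-4] = +445.1444 N (tension)
  F[3-4] = -1016.4619 N (compression)
  F[3-5] = -0.0000 N (compression)
  F[4-5] = -0.0000 N (compression)
  Rx@0 = -1043.2300 N
  Ry@0 = +890.1641 N
  Ry@4 = +913.8059 N

991.263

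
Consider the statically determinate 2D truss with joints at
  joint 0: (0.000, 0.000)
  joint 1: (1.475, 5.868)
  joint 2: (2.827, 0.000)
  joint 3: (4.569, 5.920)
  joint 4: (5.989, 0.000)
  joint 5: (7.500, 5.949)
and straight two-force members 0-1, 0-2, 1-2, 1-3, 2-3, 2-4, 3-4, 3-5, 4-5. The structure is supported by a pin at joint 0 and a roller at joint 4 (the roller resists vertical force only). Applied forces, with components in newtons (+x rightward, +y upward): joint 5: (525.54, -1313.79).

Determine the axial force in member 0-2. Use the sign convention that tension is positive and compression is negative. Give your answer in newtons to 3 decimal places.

N=6 nodes, M=9 members, R=3 reactions → 2N=12, M+R=12
member 0 (0-1): L=6.0505, (cx,cy)=(0.2438,0.9698)
member 1 (0-2): L=2.8270, (cx,cy)=(1.0000,0.0000)
member 2 (1-2): L=6.0217, (cx,cy)=(0.2245,-0.9745)
member 3 (1-3): L=3.0944, (cx,cy)=(0.9999,0.0168)
member 4 (2-3): L=6.1710, (cx,cy)=(0.2823,0.9593)
member 5 (2-4): L=3.1620, (cx,cy)=(1.0000,0.0000)
member 6 (3-4): L=6.0879, (cx,cy)=(0.2332,-0.9724)
member 7 (3-5): L=2.9311, (cx,cy)=(1.0000,0.0099)
member 8 (4-5): L=6.1379, (cx,cy)=(0.2462,0.9692)
solve A·x = −loads:
  F[0-1] = +880.0442 N (tension)
  F[0-2] = +311.0030 N (tension)
  F[1-2] = -868.7904 N (compression)
  F[1-3] = +409.6556 N (tension)
  F[2-3] = +882.5017 N (tension)
  F[2-4] = -133.1784 N (compression)
  F[3-4] = -868.9387 N (compression)
  F[3-5] = +861.4394 N (tension)
  F[4-5] = -1364.2989 N (compression)
  Rx@0 = -525.5400 N
  Ry@0 = -853.4938 N
  Ry@4 = +2167.2838 N

311.003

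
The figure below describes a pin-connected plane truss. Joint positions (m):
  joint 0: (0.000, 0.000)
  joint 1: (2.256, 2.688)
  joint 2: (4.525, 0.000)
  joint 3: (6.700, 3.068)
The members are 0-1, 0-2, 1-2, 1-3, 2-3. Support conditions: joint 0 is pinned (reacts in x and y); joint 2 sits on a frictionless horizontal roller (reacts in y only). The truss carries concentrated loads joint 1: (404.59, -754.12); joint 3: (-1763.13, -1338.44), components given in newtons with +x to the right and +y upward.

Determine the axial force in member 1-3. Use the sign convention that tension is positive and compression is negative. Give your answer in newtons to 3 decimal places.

N=4 nodes, M=5 members, R=3 reactions → 2N=8, M+R=8
member 0 (0-1): L=3.5093, (cx,cy)=(0.6429,0.7660)
member 1 (0-2): L=4.5250, (cx,cy)=(1.0000,0.0000)
member 2 (1-2): L=3.5176, (cx,cy)=(0.6450,-0.7642)
member 3 (1-3): L=4.4602, (cx,cy)=(0.9964,0.0852)
member 4 (2-3): L=3.7608, (cx,cy)=(0.5783,0.8158)
solve A·x = −loads:
  F[0-1] = -900.6653 N (compression)
  F[0-2] = -779.5282 N (compression)
  F[1-2] = -181.0552 N (compression)
  F[1-3] = -869.9777 N (compression)
  F[2-3] = -1549.8020 N (compression)
  Rx@0 = +1358.5400 N
  Ry@0 = +689.8865 N
  Ry@2 = +1402.6735 N

-869.978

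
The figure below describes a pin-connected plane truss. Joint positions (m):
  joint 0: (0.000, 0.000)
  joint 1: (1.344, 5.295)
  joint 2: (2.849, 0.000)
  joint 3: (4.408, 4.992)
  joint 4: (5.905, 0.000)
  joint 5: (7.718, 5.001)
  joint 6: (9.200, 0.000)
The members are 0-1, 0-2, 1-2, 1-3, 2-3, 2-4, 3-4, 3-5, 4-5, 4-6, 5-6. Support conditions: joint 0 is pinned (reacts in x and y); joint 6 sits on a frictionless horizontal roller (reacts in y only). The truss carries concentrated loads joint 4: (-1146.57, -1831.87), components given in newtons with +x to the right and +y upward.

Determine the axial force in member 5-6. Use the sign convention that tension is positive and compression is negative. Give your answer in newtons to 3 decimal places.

-1226.323

N=7 nodes, M=11 members, R=3 reactions → 2N=14, M+R=14
member 0 (0-1): L=5.4629, (cx,cy)=(0.2460,0.9693)
member 1 (0-2): L=2.8490, (cx,cy)=(1.0000,0.0000)
member 2 (1-2): L=5.5047, (cx,cy)=(0.2734,-0.9619)
member 3 (1-3): L=3.0789, (cx,cy)=(0.9951,-0.0984)
member 4 (2-3): L=5.2298, (cx,cy)=(0.2981,0.9545)
member 5 (2-4): L=3.0560, (cx,cy)=(1.0000,0.0000)
member 6 (3-4): L=5.2116, (cx,cy)=(0.2872,-0.9579)
member 7 (3-5): L=3.3100, (cx,cy)=(1.0000,0.0027)
member 8 (4-5): L=5.3195, (cx,cy)=(0.3408,0.9401)
member 9 (4-6): L=3.2950, (cx,cy)=(1.0000,0.0000)
member 10 (5-6): L=5.2160, (cx,cy)=(0.2841,-0.9588)
solve A·x = −loads:
  F[0-1] = -676.8932 N (compression)
  F[0-2] = -980.0388 N (compression)
  F[1-2] = +719.4170 N (tension)
  F[1-3] = -364.9924 N (compression)
  F[2-3] = -724.9684 N (compression)
  F[2-4] = -567.2357 N (compression)
  F[3-4] = +682.7523 N (tension)
  F[3-5] = -775.4525 N (compression)
  F[4-5] = +1252.9044 N (tension)
  F[4-6] = +348.4320 N (tension)
  F[5-6] = -1226.3228 N (compression)
  Rx@0 = +1146.5700 N
  Ry@0 = +656.0882 N
  Ry@6 = +1175.7818 N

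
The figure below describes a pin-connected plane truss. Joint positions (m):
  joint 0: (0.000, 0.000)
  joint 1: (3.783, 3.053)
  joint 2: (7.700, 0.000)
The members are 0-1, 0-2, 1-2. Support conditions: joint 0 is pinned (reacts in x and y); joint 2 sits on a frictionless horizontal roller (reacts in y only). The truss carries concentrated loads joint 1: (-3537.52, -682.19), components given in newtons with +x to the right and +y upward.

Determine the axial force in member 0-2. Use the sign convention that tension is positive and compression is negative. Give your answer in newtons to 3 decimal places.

-1369.532

N=3 nodes, M=3 members, R=3 reactions → 2N=6, M+R=6
member 0 (0-1): L=4.8613, (cx,cy)=(0.7782,0.6280)
member 1 (0-2): L=7.7000, (cx,cy)=(1.0000,0.0000)
member 2 (1-2): L=4.9663, (cx,cy)=(0.7887,-0.6147)
solve A·x = −loads:
  F[0-1] = -2785.9279 N (compression)
  F[0-2] = -1369.5318 N (compression)
  F[1-2] = +1736.3915 N (tension)
  Rx@0 = +3537.5200 N
  Ry@0 = +1749.6346 N
  Ry@2 = -1067.4446 N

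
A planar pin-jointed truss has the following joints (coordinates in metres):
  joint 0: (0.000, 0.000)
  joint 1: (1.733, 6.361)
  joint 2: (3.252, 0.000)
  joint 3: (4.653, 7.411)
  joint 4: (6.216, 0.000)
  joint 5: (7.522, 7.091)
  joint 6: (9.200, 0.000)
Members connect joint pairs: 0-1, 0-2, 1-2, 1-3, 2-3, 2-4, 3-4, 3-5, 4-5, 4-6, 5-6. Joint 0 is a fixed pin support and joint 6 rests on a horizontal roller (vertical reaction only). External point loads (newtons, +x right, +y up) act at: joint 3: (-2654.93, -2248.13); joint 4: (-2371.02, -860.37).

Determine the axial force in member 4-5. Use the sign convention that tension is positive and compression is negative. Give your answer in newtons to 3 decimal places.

N=7 nodes, M=11 members, R=3 reactions → 2N=14, M+R=14
member 0 (0-1): L=6.5928, (cx,cy)=(0.2629,0.9648)
member 1 (0-2): L=3.2520, (cx,cy)=(1.0000,0.0000)
member 2 (1-2): L=6.5399, (cx,cy)=(0.2323,-0.9727)
member 3 (1-3): L=3.1030, (cx,cy)=(0.9410,0.3384)
member 4 (2-3): L=7.5423, (cx,cy)=(0.1858,0.9826)
member 5 (2-4): L=2.9640, (cx,cy)=(1.0000,0.0000)
member 6 (3-4): L=7.5740, (cx,cy)=(0.2064,-0.9785)
member 7 (3-5): L=2.8868, (cx,cy)=(0.9938,-0.1108)
member 8 (4-5): L=7.2103, (cx,cy)=(0.1811,0.9835)
member 9 (4-6): L=2.9840, (cx,cy)=(1.0000,0.0000)
member 10 (5-6): L=7.2868, (cx,cy)=(0.2303,-0.9731)
solve A·x = −loads:
  F[0-1] = -3657.4533 N (compression)
  F[0-2] = -4064.5492 N (compression)
  F[1-2] = +3013.8298 N (tension)
  F[1-3] = -1765.5674 N (compression)
  F[2-3] = -2983.3275 N (compression)
  F[2-4] = -2810.3695 N (compression)
  F[3-4] = +1289.1203 N (tension)
  F[3-5] = +174.3974 N (tension)
  F[4-5] = -407.7471 N (compression)
  F[4-6] = -99.4671 N (compression)
  F[5-6] = +431.9431 N (tension)
  Rx@0 = +5025.9500 N
  Ry@0 = +3528.8345 N
  Ry@6 = -420.3345 N

-407.747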